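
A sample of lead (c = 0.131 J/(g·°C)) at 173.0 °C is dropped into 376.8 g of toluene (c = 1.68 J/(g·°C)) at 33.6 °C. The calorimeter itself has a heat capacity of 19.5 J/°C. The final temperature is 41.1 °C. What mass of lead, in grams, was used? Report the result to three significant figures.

m = 283 g

q_gained = (376.8 × 1.68 + 19.5) × (41.1 − 33.6) = 4894 J
q_lost = m × 0.131 × (173.0 − 41.1) = 17.2789 m
m = 4894 / 17.2789 = 283 g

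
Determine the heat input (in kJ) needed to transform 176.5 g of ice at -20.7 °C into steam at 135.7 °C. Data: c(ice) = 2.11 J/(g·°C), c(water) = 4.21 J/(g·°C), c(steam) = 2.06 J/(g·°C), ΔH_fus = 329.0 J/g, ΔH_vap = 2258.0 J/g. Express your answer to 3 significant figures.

q1 (heat ice -20.7→0.0 °C): 176.5 × 2.11 × 20.7 = 7709 J
q2 (melt at 0 °C): 176.5 × 329.0 = 58069 J
q3 (heat water 0.0→100.0 °C): 176.5 × 4.21 × 100.0 = 74307 J
q4 (vaporize at 100 °C): 176.5 × 2258.0 = 398537 J
q5 (heat steam 100.0→135.7 °C): 176.5 × 2.06 × 35.7 = 12980 J
Total: 7709 + 58069 + 74307 + 398537 + 12980 = 551602 J = 552 kJ

q = 552 kJ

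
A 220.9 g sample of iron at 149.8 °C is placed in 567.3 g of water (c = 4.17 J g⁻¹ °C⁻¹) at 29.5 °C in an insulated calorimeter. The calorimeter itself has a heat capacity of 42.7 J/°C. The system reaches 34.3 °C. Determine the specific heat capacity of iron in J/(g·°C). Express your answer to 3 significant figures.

q_gained = (567.3 × 4.17 + 42.7) × (34.3 − 29.5) = 11560 J
q_lost = 220.9 × c × (149.8 − 34.3) = 25513.95 c
Set equal: c = 11560 / 25513.95 = 0.453 J/(g·°C)

c = 0.453 J/(g·°C)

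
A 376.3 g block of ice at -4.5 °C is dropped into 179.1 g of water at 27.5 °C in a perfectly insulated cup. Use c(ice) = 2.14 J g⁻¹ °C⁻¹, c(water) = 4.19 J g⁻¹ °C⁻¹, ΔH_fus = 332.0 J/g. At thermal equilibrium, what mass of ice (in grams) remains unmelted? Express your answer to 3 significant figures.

Heat to warm all ice to 0 °C: 376.3×2.14×4.5 = 3623.8 J
Heat released by water cooling to 0 °C: 179.1×4.19×27.5 = 20637 J
20637 J < 3623.8 + 376.3×332.0 = 128555.4 J, so not all ice melts; final T = 0 °C.
Heat left for melting: 20637 − 3623.8 = 17013.2 J
Mass melted = 17013.2 / 332.0 = 51.24 g
Ice remaining = 376.3 − 51.24 = 325.06 g

m_ice remaining = 325 g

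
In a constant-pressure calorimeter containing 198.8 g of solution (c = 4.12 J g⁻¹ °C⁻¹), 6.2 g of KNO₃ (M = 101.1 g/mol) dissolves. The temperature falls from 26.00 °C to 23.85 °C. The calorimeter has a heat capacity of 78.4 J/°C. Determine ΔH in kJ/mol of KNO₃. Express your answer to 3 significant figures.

ΔH = 31.5 kJ/mol

|ΔT| = |23.85 − 26.00| = 2.15 °C
|q_surr| = (198.8 × 4.12 + 78.4) × 2.15 = 897.456 × 2.15 = 1930 J
n(KNO₃) = 6.2 / 101.1 = 0.06133 mol
Temperature fell, so q_rxn = +|q_surr| = 1.930 kJ
ΔH = q_rxn / n = 31.47 kJ/mol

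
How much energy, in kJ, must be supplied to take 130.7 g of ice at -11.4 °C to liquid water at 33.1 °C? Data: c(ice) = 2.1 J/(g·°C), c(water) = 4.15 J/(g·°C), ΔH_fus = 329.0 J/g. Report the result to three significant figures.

q = 64.1 kJ

q1 (heat ice -11.4→0.0 °C): 130.7 × 2.1 × 11.4 = 3129 J
q2 (melt at 0 °C): 130.7 × 329.0 = 43000 J
q3 (heat water 0.0→33.1 °C): 130.7 × 4.15 × 33.1 = 17954 J
Total: 3129 + 43000 + 17954 = 64083 J = 64.1 kJ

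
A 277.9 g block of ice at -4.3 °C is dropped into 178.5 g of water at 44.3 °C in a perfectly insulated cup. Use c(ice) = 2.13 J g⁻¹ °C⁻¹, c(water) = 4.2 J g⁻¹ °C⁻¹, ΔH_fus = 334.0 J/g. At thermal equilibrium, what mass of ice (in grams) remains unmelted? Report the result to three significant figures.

m_ice remaining = 186 g

Heat to warm all ice to 0 °C: 277.9×2.13×4.3 = 2545.3 J
Heat released by water cooling to 0 °C: 178.5×4.2×44.3 = 33212 J
33212 J < 2545.3 + 277.9×334.0 = 95363.9 J, so not all ice melts; final T = 0 °C.
Heat left for melting: 33212 − 2545.3 = 30666.7 J
Mass melted = 30666.7 / 334.0 = 91.82 g
Ice remaining = 277.9 − 91.82 = 186.08 g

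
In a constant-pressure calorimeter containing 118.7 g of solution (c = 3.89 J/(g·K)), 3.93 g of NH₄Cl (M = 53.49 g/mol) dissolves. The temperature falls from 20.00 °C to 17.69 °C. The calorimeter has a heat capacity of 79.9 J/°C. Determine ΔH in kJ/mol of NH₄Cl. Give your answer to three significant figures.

|ΔT| = |17.69 − 20.00| = 2.31 °C
|q_surr| = (118.7 × 3.89 + 79.9) × 2.31 = 541.643 × 2.31 = 1251 J
n(NH₄Cl) = 3.93 / 53.49 = 0.07347 mol
Temperature fell, so q_rxn = +|q_surr| = 1.251 kJ
ΔH = q_rxn / n = 17.03 kJ/mol

ΔH = 17.0 kJ/mol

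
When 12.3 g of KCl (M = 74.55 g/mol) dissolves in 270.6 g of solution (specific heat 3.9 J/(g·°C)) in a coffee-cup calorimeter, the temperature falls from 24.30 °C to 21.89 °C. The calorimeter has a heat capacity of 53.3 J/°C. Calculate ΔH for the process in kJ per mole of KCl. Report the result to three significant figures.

|ΔT| = |21.89 − 24.30| = 2.41 °C
|q_surr| = (270.6 × 3.9 + 53.3) × 2.41 = 1108.64 × 2.41 = 2672 J
n(KCl) = 12.3 / 74.55 = 0.1650 mol
Temperature fell, so q_rxn = +|q_surr| = 2.672 kJ
ΔH = q_rxn / n = 16.19 kJ/mol

ΔH = 16.2 kJ/mol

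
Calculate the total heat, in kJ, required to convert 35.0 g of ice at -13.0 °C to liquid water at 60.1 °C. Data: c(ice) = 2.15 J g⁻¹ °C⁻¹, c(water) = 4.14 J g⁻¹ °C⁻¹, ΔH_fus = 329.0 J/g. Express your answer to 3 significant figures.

q1 (heat ice -13.0→0.0 °C): 35.0 × 2.15 × 13.0 = 978 J
q2 (melt at 0 °C): 35.0 × 329.0 = 11515 J
q3 (heat water 0.0→60.1 °C): 35.0 × 4.14 × 60.1 = 8708 J
Total: 978 + 11515 + 8708 = 21201 J = 21.2 kJ

q = 21.2 kJ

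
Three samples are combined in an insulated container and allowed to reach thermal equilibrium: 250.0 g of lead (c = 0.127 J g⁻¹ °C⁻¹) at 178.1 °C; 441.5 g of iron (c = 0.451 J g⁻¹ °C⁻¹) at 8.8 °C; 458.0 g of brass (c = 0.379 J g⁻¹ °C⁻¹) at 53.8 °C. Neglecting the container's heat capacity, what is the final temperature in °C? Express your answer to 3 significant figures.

Σ mᵢcᵢ(T − Tᵢ) = 0  ⇒  T = Σ mᵢcᵢTᵢ / Σ mᵢcᵢ
Σ mᵢcᵢ = 250.0×0.127 + 441.5×0.451 + 458.0×0.379 = 404.4485
Σ mᵢcᵢTᵢ = 31.75×178.1 + 199.1165×8.8 + 173.582×53.8 = 16746
T = 16746 / 404.4485 = 41.40 °C

T_f = 41.4 °C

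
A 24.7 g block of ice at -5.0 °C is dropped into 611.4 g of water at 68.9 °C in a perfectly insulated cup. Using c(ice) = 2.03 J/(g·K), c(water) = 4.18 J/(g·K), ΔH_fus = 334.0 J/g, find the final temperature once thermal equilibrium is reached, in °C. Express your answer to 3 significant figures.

T_f = 63.0 °C

Heat to bring ice to 0 °C and melt it: q₁ = 24.7×2.03×5.0 + 24.7×334.0 = 8500.5 J
Heat the water can supply cooling to 0 °C: 611.4×4.18×68.9 = 176084 J > q₁, so all ice melts.
Energy balance: 611.4×4.18×(68.9 − T) = 8500.5 + 24.7×4.18×(T − 0)
2555.652(68.9 − T) = 8500.5 + 103.246 T
176084 − 8500.5 = 2658.898 T
T = 167583.5 / 2658.898 = 63.03 °C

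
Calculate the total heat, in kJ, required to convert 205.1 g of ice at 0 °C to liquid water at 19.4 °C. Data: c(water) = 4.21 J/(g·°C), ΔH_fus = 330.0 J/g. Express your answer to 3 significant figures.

q1 (melt at 0 °C): 205.1 × 330.0 = 67683 J
q2 (heat water 0.0→19.4 °C): 205.1 × 4.21 × 19.4 = 16751 J
Total: 67683 + 16751 = 84434 J = 84.4 kJ

q = 84.4 kJ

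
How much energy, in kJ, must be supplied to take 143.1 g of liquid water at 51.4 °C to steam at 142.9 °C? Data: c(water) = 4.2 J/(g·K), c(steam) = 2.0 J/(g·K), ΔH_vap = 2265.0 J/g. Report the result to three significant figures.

q1 (heat water 51.4→100.0 °C): 143.1 × 4.2 × 48.6 = 29210 J
q2 (vaporize at 100 °C): 143.1 × 2265.0 = 324122 J
q3 (heat steam 100.0→142.9 °C): 143.1 × 2.0 × 42.9 = 12278 J
Total: 29210 + 324122 + 12278 = 365610 J = 366 kJ

q = 366 kJ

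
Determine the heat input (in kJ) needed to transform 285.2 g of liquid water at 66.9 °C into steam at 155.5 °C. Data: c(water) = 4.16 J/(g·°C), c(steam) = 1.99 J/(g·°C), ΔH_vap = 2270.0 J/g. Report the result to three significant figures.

q = 718 kJ

q1 (heat water 66.9→100.0 °C): 285.2 × 4.16 × 33.1 = 39271 J
q2 (vaporize at 100 °C): 285.2 × 2270.0 = 647404 J
q3 (heat steam 100.0→155.5 °C): 285.2 × 1.99 × 55.5 = 31499 J
Total: 39271 + 647404 + 31499 = 718174 J = 718 kJ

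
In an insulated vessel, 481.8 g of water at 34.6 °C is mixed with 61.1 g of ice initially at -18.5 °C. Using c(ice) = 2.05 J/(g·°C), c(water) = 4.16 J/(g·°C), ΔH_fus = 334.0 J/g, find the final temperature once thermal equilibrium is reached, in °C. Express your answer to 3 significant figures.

T_f = 20.6 °C

Heat to bring ice to 0 °C and melt it: q₁ = 61.1×2.05×18.5 + 61.1×334.0 = 22725 J
Heat the water can supply cooling to 0 °C: 481.8×4.16×34.6 = 69348.4 J > q₁, so all ice melts.
Energy balance: 481.8×4.16×(34.6 − T) = 22725 + 61.1×4.16×(T − 0)
2004.288(34.6 − T) = 22725 + 254.176 T
69348.4 − 22725 = 2258.464 T
T = 46623.4 / 2258.464 = 20.64 °C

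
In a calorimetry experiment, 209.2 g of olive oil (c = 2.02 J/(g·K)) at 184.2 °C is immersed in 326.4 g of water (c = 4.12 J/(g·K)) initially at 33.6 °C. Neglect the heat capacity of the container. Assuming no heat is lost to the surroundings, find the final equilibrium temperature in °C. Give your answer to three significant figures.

T_f = 69.6 °C

Heat lost by olive oil = heat gained by water.
(209.2)(2.02)(184.2 − T) = (326.4)(4.12)(T − 33.6)
422.584 (184.2 − T) = 1344.768 (T − 33.6)
77840 − 422.584 T = 1344.768 T − 45184
123024 = 1767.352 T
T = 69.61 °C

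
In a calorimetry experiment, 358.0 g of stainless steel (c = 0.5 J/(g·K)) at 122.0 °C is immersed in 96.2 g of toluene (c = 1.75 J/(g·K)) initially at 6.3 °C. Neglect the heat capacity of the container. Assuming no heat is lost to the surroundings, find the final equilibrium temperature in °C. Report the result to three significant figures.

Heat lost by stainless steel = heat gained by toluene.
(358.0)(0.5)(122.0 − T) = (96.2)(1.75)(T − 6.3)
179 (122.0 − T) = 168.35 (T − 6.3)
21838 − 179 T = 168.35 T − 1060.6
22898.6 = 347.35 T
T = 65.92 °C

T_f = 65.9 °C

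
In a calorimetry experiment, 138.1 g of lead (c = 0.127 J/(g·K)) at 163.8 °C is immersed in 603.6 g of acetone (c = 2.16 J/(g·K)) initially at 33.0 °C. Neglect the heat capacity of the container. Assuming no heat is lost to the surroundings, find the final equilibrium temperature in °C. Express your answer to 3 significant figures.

T_f = 34.7 °C

Heat lost by lead = heat gained by acetone.
(138.1)(0.127)(163.8 − T) = (603.6)(2.16)(T − 33.0)
17.5387 (163.8 − T) = 1303.776 (T − 33.0)
2872.8 − 17.5387 T = 1303.776 T − 43025
45897.8 = 1321.3147 T
T = 34.74 °C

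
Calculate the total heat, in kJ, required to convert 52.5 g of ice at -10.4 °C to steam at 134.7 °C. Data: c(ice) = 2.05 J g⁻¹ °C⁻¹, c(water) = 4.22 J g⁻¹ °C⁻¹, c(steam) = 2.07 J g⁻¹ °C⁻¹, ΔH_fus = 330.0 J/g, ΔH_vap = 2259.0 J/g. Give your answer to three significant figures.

q = 163 kJ

q1 (heat ice -10.4→0.0 °C): 52.5 × 2.05 × 10.4 = 1119 J
q2 (melt at 0 °C): 52.5 × 330.0 = 17325 J
q3 (heat water 0.0→100.0 °C): 52.5 × 4.22 × 100.0 = 22155 J
q4 (vaporize at 100 °C): 52.5 × 2259.0 = 118598 J
q5 (heat steam 100.0→134.7 °C): 52.5 × 2.07 × 34.7 = 3771 J
Total: 1119 + 17325 + 22155 + 118598 + 3771 = 162968 J = 163 kJ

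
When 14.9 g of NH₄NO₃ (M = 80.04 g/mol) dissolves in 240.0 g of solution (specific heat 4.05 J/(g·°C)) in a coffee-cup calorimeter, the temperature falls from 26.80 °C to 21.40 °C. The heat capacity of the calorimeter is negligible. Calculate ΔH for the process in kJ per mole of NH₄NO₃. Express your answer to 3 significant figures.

|ΔT| = |21.40 − 26.80| = 5.40 °C
|q_surr| = (240.0 × 4.05) × 5.40 = 972 × 5.40 = 5249 J
n(NH₄NO₃) = 14.9 / 80.04 = 0.1862 mol
Temperature fell, so q_rxn = +|q_surr| = 5.249 kJ
ΔH = q_rxn / n = 28.19 kJ/mol

ΔH = 28.2 kJ/mol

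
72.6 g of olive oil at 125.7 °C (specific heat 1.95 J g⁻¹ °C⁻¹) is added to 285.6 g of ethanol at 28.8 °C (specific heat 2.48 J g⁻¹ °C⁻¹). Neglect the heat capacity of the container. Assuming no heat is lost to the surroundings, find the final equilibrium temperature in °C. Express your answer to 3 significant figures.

Heat lost by olive oil = heat gained by ethanol.
(72.6)(1.95)(125.7 − T) = (285.6)(2.48)(T − 28.8)
141.57 (125.7 − T) = 708.288 (T − 28.8)
17795 − 141.57 T = 708.288 T − 20399
38194 = 849.858 T
T = 44.94 °C

T_f = 44.9 °C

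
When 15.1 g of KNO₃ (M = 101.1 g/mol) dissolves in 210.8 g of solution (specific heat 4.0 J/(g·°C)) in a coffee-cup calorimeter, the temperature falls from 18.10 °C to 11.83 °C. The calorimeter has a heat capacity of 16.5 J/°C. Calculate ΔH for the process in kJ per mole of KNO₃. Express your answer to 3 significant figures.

ΔH = 36.1 kJ/mol

|ΔT| = |11.83 − 18.10| = 6.27 °C
|q_surr| = (210.8 × 4.0 + 16.5) × 6.27 = 859.7 × 6.27 = 5390 J
n(KNO₃) = 15.1 / 101.1 = 0.1494 mol
Temperature fell, so q_rxn = +|q_surr| = 5.390 kJ
ΔH = q_rxn / n = 36.08 kJ/mol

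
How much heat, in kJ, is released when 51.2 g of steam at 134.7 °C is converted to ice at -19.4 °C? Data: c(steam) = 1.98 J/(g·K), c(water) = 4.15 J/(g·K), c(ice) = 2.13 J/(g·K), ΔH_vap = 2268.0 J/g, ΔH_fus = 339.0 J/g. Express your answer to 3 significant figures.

q1 (cool steam 134.7→100 °C): 51.2 × 1.98 × 34.7 = 3518 J
q2 (condense at 100 °C): 51.2 × 2268.0 = 116122 J
q3 (cool water 100→0 °C): 51.2 × 4.15 × 100.0 = 21248 J
q4 (freeze at 0 °C): 51.2 × 339.0 = 17357 J
q5 (cool ice 0→-19.4 °C): 51.2 × 2.13 × 19.4 = 2116 J
Total: 3518 + 116122 + 21248 + 17357 + 2116 = 160361 J = 160 kJ

q = 160 kJ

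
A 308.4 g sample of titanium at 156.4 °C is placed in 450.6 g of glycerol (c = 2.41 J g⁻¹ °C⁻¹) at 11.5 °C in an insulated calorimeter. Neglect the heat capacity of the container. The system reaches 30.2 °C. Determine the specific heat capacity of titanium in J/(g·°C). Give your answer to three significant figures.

q_gained = (450.6 × 2.41) × (30.2 − 11.5) = 20310 J
q_lost = 308.4 × c × (156.4 − 30.2) = 38920.08 c
Set equal: c = 20310 / 38920.08 = 0.522 J/(g·°C)

c = 0.522 J/(g·°C)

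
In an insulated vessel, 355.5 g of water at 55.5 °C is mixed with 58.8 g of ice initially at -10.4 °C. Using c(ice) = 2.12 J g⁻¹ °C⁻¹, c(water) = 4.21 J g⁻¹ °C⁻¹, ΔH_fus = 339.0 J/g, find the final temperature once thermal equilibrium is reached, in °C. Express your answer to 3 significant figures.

T_f = 35.5 °C

Heat to bring ice to 0 °C and melt it: q₁ = 58.8×2.12×10.4 + 58.8×339.0 = 21230 J
Heat the water can supply cooling to 0 °C: 355.5×4.21×55.5 = 83064.4 J > q₁, so all ice melts.
Energy balance: 355.5×4.21×(55.5 − T) = 21230 + 58.8×4.21×(T − 0)
1496.655(55.5 − T) = 21230 + 247.548 T
83064.4 − 21230 = 1744.203 T
T = 61834.4 / 1744.203 = 35.45 °C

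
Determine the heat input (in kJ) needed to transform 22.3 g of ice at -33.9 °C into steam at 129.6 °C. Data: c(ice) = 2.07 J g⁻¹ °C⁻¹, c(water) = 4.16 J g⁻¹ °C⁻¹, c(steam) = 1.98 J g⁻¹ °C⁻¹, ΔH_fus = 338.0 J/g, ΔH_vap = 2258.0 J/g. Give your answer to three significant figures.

q1 (heat ice -33.9→0.0 °C): 22.3 × 2.07 × 33.9 = 1565 J
q2 (melt at 0 °C): 22.3 × 338.0 = 7537 J
q3 (heat water 0.0→100.0 °C): 22.3 × 4.16 × 100.0 = 9277 J
q4 (vaporize at 100 °C): 22.3 × 2258.0 = 50353 J
q5 (heat steam 100.0→129.6 °C): 22.3 × 1.98 × 29.6 = 1307 J
Total: 1565 + 7537 + 9277 + 50353 + 1307 = 70039 J = 70.0 kJ

q = 70.0 kJ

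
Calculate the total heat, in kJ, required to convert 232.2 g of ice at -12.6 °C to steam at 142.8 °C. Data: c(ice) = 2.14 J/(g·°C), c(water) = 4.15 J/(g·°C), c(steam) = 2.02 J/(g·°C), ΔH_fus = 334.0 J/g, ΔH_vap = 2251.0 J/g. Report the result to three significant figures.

q1 (heat ice -12.6→0.0 °C): 232.2 × 2.14 × 12.6 = 6261 J
q2 (melt at 0 °C): 232.2 × 334.0 = 77555 J
q3 (heat water 0.0→100.0 °C): 232.2 × 4.15 × 100.0 = 96363 J
q4 (vaporize at 100 °C): 232.2 × 2251.0 = 522682 J
q5 (heat steam 100.0→142.8 °C): 232.2 × 2.02 × 42.8 = 20075 J
Total: 6261 + 77555 + 96363 + 522682 + 20075 = 722936 J = 723 kJ

q = 723 kJ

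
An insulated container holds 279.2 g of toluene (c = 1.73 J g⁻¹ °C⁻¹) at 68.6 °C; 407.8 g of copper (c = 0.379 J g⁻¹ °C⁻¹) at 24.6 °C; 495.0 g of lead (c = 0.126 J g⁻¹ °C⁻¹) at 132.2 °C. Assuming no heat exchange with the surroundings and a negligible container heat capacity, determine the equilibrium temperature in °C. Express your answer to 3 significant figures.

Σ mᵢcᵢ(T − Tᵢ) = 0  ⇒  T = Σ mᵢcᵢTᵢ / Σ mᵢcᵢ
Σ mᵢcᵢ = 279.2×1.73 + 407.8×0.379 + 495.0×0.126 = 699.9422
Σ mᵢcᵢTᵢ = 483.016×68.6 + 154.5562×24.6 + 62.37×132.2 = 45182
T = 45182 / 699.9422 = 64.55 °C

T_f = 64.6 °C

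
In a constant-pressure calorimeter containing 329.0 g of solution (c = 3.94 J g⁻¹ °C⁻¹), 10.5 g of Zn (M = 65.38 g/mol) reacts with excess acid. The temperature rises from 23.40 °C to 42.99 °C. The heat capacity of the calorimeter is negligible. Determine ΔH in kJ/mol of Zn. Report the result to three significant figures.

ΔH = -158 kJ/mol

|ΔT| = |42.99 − 23.40| = 19.59 °C
|q_surr| = (329.0 × 3.94) × 19.59 = 1296.26 × 19.59 = 25390 J
n(Zn) = 10.5 / 65.38 = 0.1606 mol
Temperature rose, so q_rxn = −|q_surr| = -25.39 kJ
ΔH = q_rxn / n = -158.1 kJ/mol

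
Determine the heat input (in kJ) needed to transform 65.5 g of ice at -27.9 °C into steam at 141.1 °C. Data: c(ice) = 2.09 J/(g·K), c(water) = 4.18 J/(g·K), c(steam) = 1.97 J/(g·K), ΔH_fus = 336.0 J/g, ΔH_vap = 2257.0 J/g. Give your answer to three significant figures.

q = 206 kJ

q1 (heat ice -27.9→0.0 °C): 65.5 × 2.09 × 27.9 = 3819 J
q2 (melt at 0 °C): 65.5 × 336.0 = 22008 J
q3 (heat water 0.0→100.0 °C): 65.5 × 4.18 × 100.0 = 27379 J
q4 (vaporize at 100 °C): 65.5 × 2257.0 = 147834 J
q5 (heat steam 100.0→141.1 °C): 65.5 × 1.97 × 41.1 = 5303 J
Total: 3819 + 22008 + 27379 + 147834 + 5303 = 206343 J = 206 kJ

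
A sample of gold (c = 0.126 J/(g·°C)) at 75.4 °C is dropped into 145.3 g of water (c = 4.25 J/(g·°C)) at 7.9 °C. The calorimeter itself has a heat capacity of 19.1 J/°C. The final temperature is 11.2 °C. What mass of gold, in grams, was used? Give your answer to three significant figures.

q_gained = (145.3 × 4.25 + 19.1) × (11.2 − 7.9) = 2101 J
q_lost = m × 0.126 × (75.4 − 11.2) = 8.0892 m
m = 2101 / 8.0892 = 260 g

m = 260 g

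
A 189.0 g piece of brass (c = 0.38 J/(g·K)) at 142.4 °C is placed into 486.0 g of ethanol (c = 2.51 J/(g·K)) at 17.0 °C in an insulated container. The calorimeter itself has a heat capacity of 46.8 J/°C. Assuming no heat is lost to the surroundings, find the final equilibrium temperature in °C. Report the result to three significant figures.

T_f = 23.7 °C

Heat lost by brass = heat gained by ethanol + calorimeter.
(189.0)(0.38)(142.4 − T) = [(486.0)(2.51) + 46.8](T − 17.0)
71.82 (142.4 − T) = 1266.66 (T − 17.0)
10227 − 71.82 T = 1266.66 T − 21533
31760 = 1338.48 T
T = 23.73 °C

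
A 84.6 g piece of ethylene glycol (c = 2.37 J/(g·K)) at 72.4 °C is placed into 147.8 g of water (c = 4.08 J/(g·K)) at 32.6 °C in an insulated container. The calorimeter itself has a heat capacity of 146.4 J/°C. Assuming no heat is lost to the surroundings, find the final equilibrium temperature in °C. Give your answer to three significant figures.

Heat lost by ethylene glycol = heat gained by water + calorimeter.
(84.6)(2.37)(72.4 − T) = [(147.8)(4.08) + 146.4](T − 32.6)
200.502 (72.4 − T) = 749.424 (T − 32.6)
14516 − 200.502 T = 749.424 T − 24431
38947 = 949.926 T
T = 41.00 °C

T_f = 41.0 °C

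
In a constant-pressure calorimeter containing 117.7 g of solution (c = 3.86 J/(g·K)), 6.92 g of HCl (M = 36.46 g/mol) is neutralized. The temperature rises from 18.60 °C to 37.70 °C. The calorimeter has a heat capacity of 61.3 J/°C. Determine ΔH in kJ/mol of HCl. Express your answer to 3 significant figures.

ΔH = -51.9 kJ/mol

|ΔT| = |37.70 − 18.60| = 19.10 °C
|q_surr| = (117.7 × 3.86 + 61.3) × 19.10 = 515.622 × 19.10 = 9848 J
n(HCl) = 6.92 / 36.46 = 0.1898 mol
Temperature rose, so q_rxn = −|q_surr| = -9.848 kJ
ΔH = q_rxn / n = -51.89 kJ/mol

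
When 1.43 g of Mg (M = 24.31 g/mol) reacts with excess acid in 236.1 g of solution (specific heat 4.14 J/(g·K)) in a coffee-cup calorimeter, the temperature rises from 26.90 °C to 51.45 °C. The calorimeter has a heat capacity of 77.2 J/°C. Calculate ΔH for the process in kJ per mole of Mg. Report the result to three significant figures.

ΔH = -440 kJ/mol

|ΔT| = |51.45 − 26.90| = 24.55 °C
|q_surr| = (236.1 × 4.14 + 77.2) × 24.55 = 1054.654 × 24.55 = 25890 J
n(Mg) = 1.43 / 24.31 = 0.05882 mol
Temperature rose, so q_rxn = −|q_surr| = -25.89 kJ
ΔH = q_rxn / n = -440.2 kJ/mol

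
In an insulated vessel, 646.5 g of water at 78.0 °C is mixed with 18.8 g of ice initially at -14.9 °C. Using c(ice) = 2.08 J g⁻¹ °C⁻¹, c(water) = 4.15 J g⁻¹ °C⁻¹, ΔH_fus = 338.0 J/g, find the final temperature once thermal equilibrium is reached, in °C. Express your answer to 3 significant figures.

T_f = 73.3 °C

Heat to bring ice to 0 °C and melt it: q₁ = 18.8×2.08×14.9 + 18.8×338.0 = 6937.0 J
Heat the water can supply cooling to 0 °C: 646.5×4.15×78.0 = 209272 J > q₁, so all ice melts.
Energy balance: 646.5×4.15×(78.0 − T) = 6937.0 + 18.8×4.15×(T − 0)
2682.975(78.0 − T) = 6937.0 + 78.02 T
209272 − 6937.0 = 2760.995 T
T = 202335.0 / 2760.995 = 73.28 °C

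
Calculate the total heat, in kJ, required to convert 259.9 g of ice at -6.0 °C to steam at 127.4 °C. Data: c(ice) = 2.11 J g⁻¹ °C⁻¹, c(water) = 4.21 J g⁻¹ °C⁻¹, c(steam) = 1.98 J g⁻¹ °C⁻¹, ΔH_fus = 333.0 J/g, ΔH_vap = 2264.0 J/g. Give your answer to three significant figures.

q = 802 kJ

q1 (heat ice -6.0→0.0 °C): 259.9 × 2.11 × 6.0 = 3290 J
q2 (melt at 0 °C): 259.9 × 333.0 = 86547 J
q3 (heat water 0.0→100.0 °C): 259.9 × 4.21 × 100.0 = 109418 J
q4 (vaporize at 100 °C): 259.9 × 2264.0 = 588414 J
q5 (heat steam 100.0→127.4 °C): 259.9 × 1.98 × 27.4 = 14100 J
Total: 3290 + 86547 + 109418 + 588414 + 14100 = 801769 J = 802 kJ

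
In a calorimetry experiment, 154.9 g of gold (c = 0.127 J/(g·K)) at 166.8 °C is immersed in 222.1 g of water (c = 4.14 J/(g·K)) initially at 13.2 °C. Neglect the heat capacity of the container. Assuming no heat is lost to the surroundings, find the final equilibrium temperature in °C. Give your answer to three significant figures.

Heat lost by gold = heat gained by water.
(154.9)(0.127)(166.8 − T) = (222.1)(4.14)(T − 13.2)
19.6723 (166.8 − T) = 919.494 (T − 13.2)
3281.3 − 19.6723 T = 919.494 T − 12137
15418.3 = 939.1663 T
T = 16.42 °C

T_f = 16.4 °C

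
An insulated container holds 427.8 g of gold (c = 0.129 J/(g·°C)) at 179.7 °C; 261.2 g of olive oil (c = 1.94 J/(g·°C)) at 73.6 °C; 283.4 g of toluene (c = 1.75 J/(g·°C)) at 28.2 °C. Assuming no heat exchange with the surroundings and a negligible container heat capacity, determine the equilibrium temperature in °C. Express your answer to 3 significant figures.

Σ mᵢcᵢ(T − Tᵢ) = 0  ⇒  T = Σ mᵢcᵢTᵢ / Σ mᵢcᵢ
Σ mᵢcᵢ = 427.8×0.129 + 261.2×1.94 + 283.4×1.75 = 1057.8642
Σ mᵢcᵢTᵢ = 55.1862×179.7 + 506.728×73.6 + 495.95×28.2 = 61198
T = 61198 / 1057.8642 = 57.85 °C

T_f = 57.9 °C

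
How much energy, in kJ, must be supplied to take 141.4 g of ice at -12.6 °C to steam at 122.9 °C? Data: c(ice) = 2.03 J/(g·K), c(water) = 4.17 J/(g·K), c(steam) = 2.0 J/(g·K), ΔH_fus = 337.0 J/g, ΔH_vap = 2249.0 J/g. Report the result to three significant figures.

q1 (heat ice -12.6→0.0 °C): 141.4 × 2.03 × 12.6 = 3617 J
q2 (melt at 0 °C): 141.4 × 337.0 = 47652 J
q3 (heat water 0.0→100.0 °C): 141.4 × 4.17 × 100.0 = 58964 J
q4 (vaporize at 100 °C): 141.4 × 2249.0 = 318009 J
q5 (heat steam 100.0→122.9 °C): 141.4 × 2.0 × 22.9 = 6476 J
Total: 3617 + 47652 + 58964 + 318009 + 6476 = 434718 J = 435 kJ

q = 435 kJ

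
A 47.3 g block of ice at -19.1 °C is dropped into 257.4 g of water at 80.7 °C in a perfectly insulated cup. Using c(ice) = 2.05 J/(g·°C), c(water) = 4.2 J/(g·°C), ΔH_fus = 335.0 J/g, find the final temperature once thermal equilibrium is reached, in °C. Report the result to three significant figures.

Heat to bring ice to 0 °C and melt it: q₁ = 47.3×2.05×19.1 + 47.3×335.0 = 17698 J
Heat the water can supply cooling to 0 °C: 257.4×4.2×80.7 = 87243.2 J > q₁, so all ice melts.
Energy balance: 257.4×4.2×(80.7 − T) = 17698 + 47.3×4.2×(T − 0)
1081.08(80.7 − T) = 17698 + 198.66 T
87243.2 − 17698 = 1279.74 T
T = 69545.2 / 1279.74 = 54.34 °C

T_f = 54.3 °C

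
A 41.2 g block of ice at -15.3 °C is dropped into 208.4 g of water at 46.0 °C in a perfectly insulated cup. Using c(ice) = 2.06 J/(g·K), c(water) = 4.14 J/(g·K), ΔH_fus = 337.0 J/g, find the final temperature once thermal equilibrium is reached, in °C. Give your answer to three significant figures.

Heat to bring ice to 0 °C and melt it: q₁ = 41.2×2.06×15.3 + 41.2×337.0 = 15183 J
Heat the water can supply cooling to 0 °C: 208.4×4.14×46.0 = 39687.7 J > q₁, so all ice melts.
Energy balance: 208.4×4.14×(46.0 − T) = 15183 + 41.2×4.14×(T − 0)
862.776(46.0 − T) = 15183 + 170.568 T
39687.7 − 15183 = 1033.344 T
T = 24504.7 / 1033.344 = 23.71 °C

T_f = 23.7 °C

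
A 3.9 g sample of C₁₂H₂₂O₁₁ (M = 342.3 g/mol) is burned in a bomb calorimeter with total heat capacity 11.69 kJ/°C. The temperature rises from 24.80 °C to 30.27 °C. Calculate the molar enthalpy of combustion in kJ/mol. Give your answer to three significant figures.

ΔT = 30.27 − 24.80 = 5.47 °C
q_cal = C_cal × ΔT = 11.69 × 5.47 = 63.9443 kJ
n = 3.9 / 342.3 = 0.01139 mol
q_rxn = −q_cal = -63.9443 kJ
ΔH = -63.9443 / 0.01139 = -5614 kJ/mol

ΔH = -5610 kJ/mol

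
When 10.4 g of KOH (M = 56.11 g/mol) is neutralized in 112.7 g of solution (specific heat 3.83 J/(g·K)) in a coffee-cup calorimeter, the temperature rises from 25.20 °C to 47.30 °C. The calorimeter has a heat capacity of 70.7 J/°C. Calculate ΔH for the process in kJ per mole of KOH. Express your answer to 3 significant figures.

ΔH = -59.9 kJ/mol

|ΔT| = |47.30 − 25.20| = 22.10 °C
|q_surr| = (112.7 × 3.83 + 70.7) × 22.10 = 502.341 × 22.10 = 11100 J
n(KOH) = 10.4 / 56.11 = 0.1854 mol
Temperature rose, so q_rxn = −|q_surr| = -11.10 kJ
ΔH = q_rxn / n = -59.87 kJ/mol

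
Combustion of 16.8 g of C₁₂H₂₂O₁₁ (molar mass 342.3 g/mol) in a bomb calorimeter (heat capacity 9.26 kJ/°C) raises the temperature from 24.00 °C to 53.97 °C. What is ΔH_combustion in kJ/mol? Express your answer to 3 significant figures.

ΔH = -5650 kJ/mol

ΔT = 53.97 − 24.00 = 29.97 °C
q_cal = C_cal × ΔT = 9.26 × 29.97 = 277.5222 kJ
n = 16.8 / 342.3 = 0.04908 mol
q_rxn = −q_cal = -277.5222 kJ
ΔH = -277.5222 / 0.04908 = -5654 kJ/mol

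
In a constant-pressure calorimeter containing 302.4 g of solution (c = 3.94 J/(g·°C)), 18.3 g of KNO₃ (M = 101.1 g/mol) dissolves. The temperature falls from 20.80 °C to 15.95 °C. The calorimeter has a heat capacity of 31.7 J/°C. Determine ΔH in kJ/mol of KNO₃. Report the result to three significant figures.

|ΔT| = |15.95 − 20.80| = 4.85 °C
|q_surr| = (302.4 × 3.94 + 31.7) × 4.85 = 1223.156 × 4.85 = 5932 J
n(KNO₃) = 18.3 / 101.1 = 0.1810 mol
Temperature fell, so q_rxn = +|q_surr| = 5.932 kJ
ΔH = q_rxn / n = 32.77 kJ/mol

ΔH = 32.8 kJ/mol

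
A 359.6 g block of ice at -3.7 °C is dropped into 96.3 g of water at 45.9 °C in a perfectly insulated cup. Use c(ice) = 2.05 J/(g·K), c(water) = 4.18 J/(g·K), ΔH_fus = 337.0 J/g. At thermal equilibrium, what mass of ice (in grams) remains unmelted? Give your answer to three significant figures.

m_ice remaining = 313 g

Heat to warm all ice to 0 °C: 359.6×2.05×3.7 = 2727.6 J
Heat released by water cooling to 0 °C: 96.3×4.18×45.9 = 18476 J
18476 J < 2727.6 + 359.6×337.0 = 123912.8 J, so not all ice melts; final T = 0 °C.
Heat left for melting: 18476 − 2727.6 = 15748.4 J
Mass melted = 15748.4 / 337.0 = 46.73 g
Ice remaining = 359.6 − 46.73 = 312.87 g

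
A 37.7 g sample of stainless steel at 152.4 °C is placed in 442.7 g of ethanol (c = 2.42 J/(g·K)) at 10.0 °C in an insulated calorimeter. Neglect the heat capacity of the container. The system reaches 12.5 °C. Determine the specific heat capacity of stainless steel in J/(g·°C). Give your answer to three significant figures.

q_gained = (442.7 × 2.42) × (12.5 − 10.0) = 2678 J
q_lost = 37.7 × c × (152.4 − 12.5) = 5274.23 c
Set equal: c = 2678 / 5274.23 = 0.508 J/(g·°C)

c = 0.508 J/(g·°C)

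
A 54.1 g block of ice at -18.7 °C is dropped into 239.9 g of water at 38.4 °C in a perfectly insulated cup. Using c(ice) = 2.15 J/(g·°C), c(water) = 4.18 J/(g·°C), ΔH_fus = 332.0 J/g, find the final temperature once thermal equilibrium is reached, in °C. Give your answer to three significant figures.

T_f = 14.9 °C

Heat to bring ice to 0 °C and melt it: q₁ = 54.1×2.15×18.7 + 54.1×332.0 = 20136 J
Heat the water can supply cooling to 0 °C: 239.9×4.18×38.4 = 38506.8 J > q₁, so all ice melts.
Energy balance: 239.9×4.18×(38.4 − T) = 20136 + 54.1×4.18×(T − 0)
1002.782(38.4 − T) = 20136 + 226.138 T
38506.8 − 20136 = 1228.920 T
T = 18370.8 / 1228.920 = 14.949 °C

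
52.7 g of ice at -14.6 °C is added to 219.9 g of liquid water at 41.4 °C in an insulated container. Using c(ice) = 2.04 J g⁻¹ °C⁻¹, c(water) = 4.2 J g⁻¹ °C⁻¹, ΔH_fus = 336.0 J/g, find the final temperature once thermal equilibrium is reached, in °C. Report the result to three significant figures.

Heat to bring ice to 0 °C and melt it: q₁ = 52.7×2.04×14.6 + 52.7×336.0 = 19277 J
Heat the water can supply cooling to 0 °C: 219.9×4.2×41.4 = 38236.2 J > q₁, so all ice melts.
Energy balance: 219.9×4.2×(41.4 − T) = 19277 + 52.7×4.2×(T − 0)
923.58(41.4 − T) = 19277 + 221.34 T
38236.2 − 19277 = 1144.92 T
T = 18959.2 / 1144.92 = 16.56 °C

T_f = 16.6 °C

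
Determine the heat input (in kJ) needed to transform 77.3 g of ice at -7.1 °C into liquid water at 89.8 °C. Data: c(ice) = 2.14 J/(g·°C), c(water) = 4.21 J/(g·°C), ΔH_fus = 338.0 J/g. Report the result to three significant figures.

q = 56.5 kJ

q1 (heat ice -7.1→0.0 °C): 77.3 × 2.14 × 7.1 = 1174 J
q2 (melt at 0 °C): 77.3 × 338.0 = 26127 J
q3 (heat water 0.0→89.8 °C): 77.3 × 4.21 × 89.8 = 29224 J
Total: 1174 + 26127 + 29224 = 56525 J = 56.5 kJ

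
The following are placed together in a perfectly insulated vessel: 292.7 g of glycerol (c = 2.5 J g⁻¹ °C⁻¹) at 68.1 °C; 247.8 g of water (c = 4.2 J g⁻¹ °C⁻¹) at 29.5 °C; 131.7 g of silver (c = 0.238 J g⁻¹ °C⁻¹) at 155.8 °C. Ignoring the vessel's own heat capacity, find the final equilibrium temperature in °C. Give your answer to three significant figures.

T_f = 47.4 °C

Σ mᵢcᵢ(T − Tᵢ) = 0  ⇒  T = Σ mᵢcᵢTᵢ / Σ mᵢcᵢ
Σ mᵢcᵢ = 292.7×2.5 + 247.8×4.2 + 131.7×0.238 = 1803.8546
Σ mᵢcᵢTᵢ = 731.75×68.1 + 1040.76×29.5 + 31.3446×155.8 = 85418
T = 85418 / 1803.8546 = 47.35 °C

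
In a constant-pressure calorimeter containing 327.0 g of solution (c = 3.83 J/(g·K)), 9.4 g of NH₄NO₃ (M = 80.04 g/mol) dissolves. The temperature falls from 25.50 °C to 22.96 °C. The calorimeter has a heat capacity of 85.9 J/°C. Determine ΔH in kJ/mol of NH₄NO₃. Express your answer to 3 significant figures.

|ΔT| = |22.96 − 25.50| = 2.54 °C
|q_surr| = (327.0 × 3.83 + 85.9) × 2.54 = 1338.31 × 2.54 = 3399.3 J
n(NH₄NO₃) = 9.4 / 80.04 = 0.11744 mol
Temperature fell, so q_rxn = +|q_surr| = 3.3993 kJ
ΔH = q_rxn / n = 28.94 kJ/mol

ΔH = 28.9 kJ/mol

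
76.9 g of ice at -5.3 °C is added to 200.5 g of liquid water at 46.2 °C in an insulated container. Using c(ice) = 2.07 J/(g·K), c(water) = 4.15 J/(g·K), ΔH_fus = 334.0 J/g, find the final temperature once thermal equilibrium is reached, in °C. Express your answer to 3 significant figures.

Heat to bring ice to 0 °C and melt it: q₁ = 76.9×2.07×5.3 + 76.9×334.0 = 26528 J
Heat the water can supply cooling to 0 °C: 200.5×4.15×46.2 = 38441.9 J > q₁, so all ice melts.
Energy balance: 200.5×4.15×(46.2 − T) = 26528 + 76.9×4.15×(T − 0)
832.075(46.2 − T) = 26528 + 319.135 T
38441.9 − 26528 = 1151.210 T
T = 11913.9 / 1151.210 = 10.349 °C

T_f = 10.3 °C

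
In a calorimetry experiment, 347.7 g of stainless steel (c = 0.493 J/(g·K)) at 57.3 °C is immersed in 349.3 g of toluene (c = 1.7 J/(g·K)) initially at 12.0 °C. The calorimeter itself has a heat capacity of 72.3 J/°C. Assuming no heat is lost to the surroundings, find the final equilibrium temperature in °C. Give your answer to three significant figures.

Heat lost by stainless steel = heat gained by toluene + calorimeter.
(347.7)(0.493)(57.3 − T) = [(349.3)(1.7) + 72.3](T − 12.0)
171.4161 (57.3 − T) = 666.11 (T − 12.0)
9822.1 − 171.4161 T = 666.11 T − 7993.3
17815.4 = 837.5261 T
T = 21.27 °C

T_f = 21.3 °C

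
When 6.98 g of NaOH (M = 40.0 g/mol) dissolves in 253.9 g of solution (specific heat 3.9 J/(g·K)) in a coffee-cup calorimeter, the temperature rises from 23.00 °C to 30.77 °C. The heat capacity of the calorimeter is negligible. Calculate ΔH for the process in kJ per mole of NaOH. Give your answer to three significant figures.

ΔH = -44.1 kJ/mol

|ΔT| = |30.77 − 23.00| = 7.77 °C
|q_surr| = (253.9 × 3.9) × 7.77 = 990.21 × 7.77 = 7694 J
n(NaOH) = 6.98 / 40.0 = 0.1745 mol
Temperature rose, so q_rxn = −|q_surr| = -7.694 kJ
ΔH = q_rxn / n = -44.09 kJ/mol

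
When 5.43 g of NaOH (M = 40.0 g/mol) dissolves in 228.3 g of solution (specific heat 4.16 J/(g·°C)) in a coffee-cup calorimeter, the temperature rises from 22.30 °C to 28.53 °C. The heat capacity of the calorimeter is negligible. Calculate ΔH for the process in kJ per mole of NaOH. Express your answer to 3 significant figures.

|ΔT| = |28.53 − 22.30| = 6.23 °C
|q_surr| = (228.3 × 4.16) × 6.23 = 949.728 × 6.23 = 5917 J
n(NaOH) = 5.43 / 40.0 = 0.1358 mol
Temperature rose, so q_rxn = −|q_surr| = -5.917 kJ
ΔH = q_rxn / n = -43.57 kJ/mol

ΔH = -43.6 kJ/mol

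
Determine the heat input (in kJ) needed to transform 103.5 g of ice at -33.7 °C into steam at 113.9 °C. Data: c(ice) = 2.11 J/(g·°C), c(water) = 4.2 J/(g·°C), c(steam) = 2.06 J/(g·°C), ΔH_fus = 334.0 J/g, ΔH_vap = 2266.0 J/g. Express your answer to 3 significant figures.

q1 (heat ice -33.7→0.0 °C): 103.5 × 2.11 × 33.7 = 7360 J
q2 (melt at 0 °C): 103.5 × 334.0 = 34569 J
q3 (heat water 0.0→100.0 °C): 103.5 × 4.2 × 100.0 = 43470 J
q4 (vaporize at 100 °C): 103.5 × 2266.0 = 234531 J
q5 (heat steam 100.0→113.9 °C): 103.5 × 2.06 × 13.9 = 2964 J
Total: 7360 + 34569 + 43470 + 234531 + 2964 = 322894 J = 323 kJ

q = 323 kJ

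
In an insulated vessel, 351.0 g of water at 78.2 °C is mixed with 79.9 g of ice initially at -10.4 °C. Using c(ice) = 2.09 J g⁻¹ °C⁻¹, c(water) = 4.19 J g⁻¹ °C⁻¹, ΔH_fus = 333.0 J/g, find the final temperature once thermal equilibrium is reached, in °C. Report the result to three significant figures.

Heat to bring ice to 0 °C and melt it: q₁ = 79.9×2.09×10.4 + 79.9×333.0 = 28343 J
Heat the water can supply cooling to 0 °C: 351.0×4.19×78.2 = 115008 J > q₁, so all ice melts.
Energy balance: 351.0×4.19×(78.2 − T) = 28343 + 79.9×4.19×(T − 0)
1470.69(78.2 − T) = 28343 + 334.781 T
115008 − 28343 = 1805.471 T
T = 86665 / 1805.471 = 48.00 °C

T_f = 48.0 °C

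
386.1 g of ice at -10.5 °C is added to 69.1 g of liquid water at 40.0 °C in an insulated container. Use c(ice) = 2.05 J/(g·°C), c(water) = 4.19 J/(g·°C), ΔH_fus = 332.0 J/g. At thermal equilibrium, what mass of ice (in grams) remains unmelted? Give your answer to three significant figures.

Heat to warm all ice to 0 °C: 386.1×2.05×10.5 = 8310.8 J
Heat released by water cooling to 0 °C: 69.1×4.19×40.0 = 11581 J
11581 J < 8310.8 + 386.1×332.0 = 136496.0 J, so not all ice melts; final T = 0 °C.
Heat left for melting: 11581 − 8310.8 = 3270.2 J
Mass melted = 3270.2 / 332.0 = 9.850 g
Ice remaining = 386.1 − 9.850 = 376.250 g

m_ice remaining = 376 g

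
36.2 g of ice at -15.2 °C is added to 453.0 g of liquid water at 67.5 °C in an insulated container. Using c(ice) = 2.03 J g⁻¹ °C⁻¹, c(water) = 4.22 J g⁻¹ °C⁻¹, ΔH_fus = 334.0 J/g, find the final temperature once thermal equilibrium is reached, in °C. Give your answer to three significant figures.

Heat to bring ice to 0 °C and melt it: q₁ = 36.2×2.03×15.2 + 36.2×334.0 = 13208 J
Heat the water can supply cooling to 0 °C: 453.0×4.22×67.5 = 129037 J > q₁, so all ice melts.
Energy balance: 453.0×4.22×(67.5 − T) = 13208 + 36.2×4.22×(T − 0)
1911.66(67.5 − T) = 13208 + 152.764 T
129037 − 13208 = 2064.424 T
T = 115829 / 2064.424 = 56.11 °C

T_f = 56.1 °C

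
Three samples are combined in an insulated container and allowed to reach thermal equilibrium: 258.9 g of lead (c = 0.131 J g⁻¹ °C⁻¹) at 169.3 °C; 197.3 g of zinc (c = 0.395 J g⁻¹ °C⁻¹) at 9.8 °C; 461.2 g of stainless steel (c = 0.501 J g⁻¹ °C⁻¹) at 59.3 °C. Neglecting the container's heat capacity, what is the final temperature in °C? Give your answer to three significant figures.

Σ mᵢcᵢ(T − Tᵢ) = 0  ⇒  T = Σ mᵢcᵢTᵢ / Σ mᵢcᵢ
Σ mᵢcᵢ = 258.9×0.131 + 197.3×0.395 + 461.2×0.501 = 342.9106
Σ mᵢcᵢTᵢ = 33.9159×169.3 + 77.9335×9.8 + 231.0612×59.3 = 20208
T = 20208 / 342.9106 = 58.93 °C

T_f = 58.9 °C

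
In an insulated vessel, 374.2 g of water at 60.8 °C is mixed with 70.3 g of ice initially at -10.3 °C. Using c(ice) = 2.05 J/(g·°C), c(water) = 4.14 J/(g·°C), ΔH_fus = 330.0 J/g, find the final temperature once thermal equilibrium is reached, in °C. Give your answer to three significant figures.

Heat to bring ice to 0 °C and melt it: q₁ = 70.3×2.05×10.3 + 70.3×330.0 = 24683 J
Heat the water can supply cooling to 0 °C: 374.2×4.14×60.8 = 94190.6 J > q₁, so all ice melts.
Energy balance: 374.2×4.14×(60.8 − T) = 24683 + 70.3×4.14×(T − 0)
1549.188(60.8 − T) = 24683 + 291.042 T
94190.6 − 24683 = 1840.230 T
T = 69507.6 / 1840.230 = 37.77 °C

T_f = 37.8 °C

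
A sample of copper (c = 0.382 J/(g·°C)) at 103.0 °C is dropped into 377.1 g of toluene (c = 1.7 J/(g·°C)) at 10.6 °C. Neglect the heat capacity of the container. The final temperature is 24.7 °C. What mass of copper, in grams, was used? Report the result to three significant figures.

m = 302 g

q_gained = (377.1 × 1.7) × (24.7 − 10.6) = 9039 J
q_lost = m × 0.382 × (103.0 − 24.7) = 29.9106 m
m = 9039 / 29.9106 = 302 g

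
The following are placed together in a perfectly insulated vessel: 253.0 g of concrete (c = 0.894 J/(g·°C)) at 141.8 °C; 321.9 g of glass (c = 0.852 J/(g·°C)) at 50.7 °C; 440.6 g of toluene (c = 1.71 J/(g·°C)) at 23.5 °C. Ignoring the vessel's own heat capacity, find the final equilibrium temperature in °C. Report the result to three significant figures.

T_f = 50.8 °C

Σ mᵢcᵢ(T − Tᵢ) = 0  ⇒  T = Σ mᵢcᵢTᵢ / Σ mᵢcᵢ
Σ mᵢcᵢ = 253.0×0.894 + 321.9×0.852 + 440.6×1.71 = 1253.8668
Σ mᵢcᵢTᵢ = 226.182×141.8 + 274.2588×50.7 + 753.426×23.5 = 63683
T = 63683 / 1253.8668 = 50.79 °C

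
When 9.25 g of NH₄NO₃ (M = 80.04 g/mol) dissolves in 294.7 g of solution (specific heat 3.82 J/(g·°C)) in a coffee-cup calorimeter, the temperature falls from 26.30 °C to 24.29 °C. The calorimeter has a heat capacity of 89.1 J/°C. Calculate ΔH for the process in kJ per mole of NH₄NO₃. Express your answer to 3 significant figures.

|ΔT| = |24.29 − 26.30| = 2.01 °C
|q_surr| = (294.7 × 3.82 + 89.1) × 2.01 = 1214.854 × 2.01 = 2442 J
n(NH₄NO₃) = 9.25 / 80.04 = 0.1156 mol
Temperature fell, so q_rxn = +|q_surr| = 2.442 kJ
ΔH = q_rxn / n = 21.12 kJ/mol

ΔH = 21.1 kJ/mol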